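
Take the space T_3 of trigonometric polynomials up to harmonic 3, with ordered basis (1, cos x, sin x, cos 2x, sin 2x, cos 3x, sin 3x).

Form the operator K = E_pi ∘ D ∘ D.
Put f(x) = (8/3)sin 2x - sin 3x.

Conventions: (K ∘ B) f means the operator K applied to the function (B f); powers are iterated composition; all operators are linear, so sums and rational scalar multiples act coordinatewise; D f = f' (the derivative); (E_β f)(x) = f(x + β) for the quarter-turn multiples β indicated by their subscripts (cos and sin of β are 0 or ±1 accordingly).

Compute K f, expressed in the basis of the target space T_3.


the result is g(x) = -(32/3)sin 2x - 9sin 3x

D f = (16/3)cos 2x - 3cos 3x
D D f = -(32/3)sin 2x + 9sin 3x
E_pi D D f = -(32/3)sin 2x - 9sin 3x


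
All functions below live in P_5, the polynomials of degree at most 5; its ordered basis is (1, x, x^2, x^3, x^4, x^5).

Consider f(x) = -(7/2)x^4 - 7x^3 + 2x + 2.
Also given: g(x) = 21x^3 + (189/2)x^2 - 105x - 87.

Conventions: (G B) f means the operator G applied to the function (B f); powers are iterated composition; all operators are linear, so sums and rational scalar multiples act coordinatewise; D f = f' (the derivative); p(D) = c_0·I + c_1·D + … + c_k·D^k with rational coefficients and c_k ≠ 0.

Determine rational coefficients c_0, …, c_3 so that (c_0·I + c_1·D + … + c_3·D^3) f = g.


c_0 = 0, c_1 = -3/2, c_2 = -3/2, c_3 = 2

D^0 f = -(7/2)x^4 - 7x^3 + 2x + 2
D^1 f = -14x^3 - 21x^2 + 2
D^2 f = -42x^2 - 42x
D^3 f = -84x - 42
matching coefficients of g against c_0 f + c_1 Df + … from the top degree down determines the c_i
solution: c_0 = 0, c_1 = -3/2, c_2 = -3/2, c_3 = 2


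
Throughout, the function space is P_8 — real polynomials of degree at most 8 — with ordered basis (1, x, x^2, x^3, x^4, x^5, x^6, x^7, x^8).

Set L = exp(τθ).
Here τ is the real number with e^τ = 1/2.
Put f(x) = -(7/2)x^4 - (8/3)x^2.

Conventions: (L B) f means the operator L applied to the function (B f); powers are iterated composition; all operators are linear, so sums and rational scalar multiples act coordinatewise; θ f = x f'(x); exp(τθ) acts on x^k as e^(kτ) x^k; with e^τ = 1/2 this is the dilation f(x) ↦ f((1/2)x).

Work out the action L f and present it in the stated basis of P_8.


g(x) = -(7/32)x^4 - (2/3)x^2

exp(τθ) x^k = e^(kτ) x^k; with e^τ = 1/2 this sends x^k to (1/2)^k x^k
x^2 ↦ 1/4 x^2
x^4 ↦ 1/16 x^4
applying this coordinatewise to f: exp(τθ) f = -(7/32)x^4 - (2/3)x^2


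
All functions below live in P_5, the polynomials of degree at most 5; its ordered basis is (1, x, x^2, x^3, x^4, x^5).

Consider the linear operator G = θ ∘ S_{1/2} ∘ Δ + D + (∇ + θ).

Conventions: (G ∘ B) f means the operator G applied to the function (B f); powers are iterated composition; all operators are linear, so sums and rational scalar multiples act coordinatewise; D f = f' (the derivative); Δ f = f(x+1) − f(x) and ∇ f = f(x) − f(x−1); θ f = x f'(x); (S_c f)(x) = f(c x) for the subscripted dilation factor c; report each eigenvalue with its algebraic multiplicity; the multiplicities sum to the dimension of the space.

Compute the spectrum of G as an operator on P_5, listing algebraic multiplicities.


image of 1: 0
image of x: x + 2
image of x^2: 2x^2 + 5x - 1
image of x^3: 3x^3 + (15/2)x^2 - (3/2)x + 1
image of x^4: 4x^4 + (19/2)x^3 - 3x^2 + 6x - 1
image of x^5: 5x^5 + (45/4)x^4 - (25/4)x^3 + 15x^2 - (5/2)x + 1
the matrix is upper triangular; its diagonal is (0, 1, 2, 3, 4, 5)
for a triangular matrix the eigenvalues are the diagonal entries, with algebraic multiplicity their repetition count

λ = 0 (multiplicity 1), λ = 1 (multiplicity 1), λ = 2 (multiplicity 1), λ = 3 (multiplicity 1), λ = 4 (multiplicity 1), λ = 5 (multiplicity 1)


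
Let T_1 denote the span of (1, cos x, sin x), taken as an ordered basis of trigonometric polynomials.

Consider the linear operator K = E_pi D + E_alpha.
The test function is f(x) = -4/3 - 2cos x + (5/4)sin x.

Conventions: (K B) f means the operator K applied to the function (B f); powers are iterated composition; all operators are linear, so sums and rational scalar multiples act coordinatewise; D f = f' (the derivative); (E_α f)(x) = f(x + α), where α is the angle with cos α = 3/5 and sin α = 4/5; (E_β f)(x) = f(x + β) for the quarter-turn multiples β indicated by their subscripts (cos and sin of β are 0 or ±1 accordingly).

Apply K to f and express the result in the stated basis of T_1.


g(x) = -4/3 - (29/20)cos x + (7/20)sin x

D f = (5/4)cos x + 2sin x
E_pi D f = -(5/4)cos x - 2sin x
E_alpha f = -4/3 - (1/5)cos x + (47/20)sin x
(E_pi D + E_alpha) f = -4/3 - (29/20)cos x + (7/20)sin x


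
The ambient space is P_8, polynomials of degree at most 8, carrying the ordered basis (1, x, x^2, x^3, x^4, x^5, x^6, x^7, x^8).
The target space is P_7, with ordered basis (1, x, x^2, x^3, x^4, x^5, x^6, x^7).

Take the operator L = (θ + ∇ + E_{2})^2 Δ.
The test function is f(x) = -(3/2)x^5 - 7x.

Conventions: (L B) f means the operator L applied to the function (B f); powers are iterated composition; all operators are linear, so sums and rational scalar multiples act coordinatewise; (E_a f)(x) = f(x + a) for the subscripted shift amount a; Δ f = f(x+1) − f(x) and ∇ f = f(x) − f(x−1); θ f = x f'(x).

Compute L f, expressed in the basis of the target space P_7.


the result is g(x) = -(375/2)x^4 - 1050x^3 - 2970x^2 - 5610x - 4711

Δ f = -(15/2)x^4 - 15x^3 - 15x^2 - (15/2)x - 17/2
θ Δ f = -30x^4 - 45x^3 - 30x^2 - (15/2)x
∇ Δ f = -30x^3 - 15x
E_{2} Δ f = -(15/2)x^4 - 75x^3 - 285x^2 - (975/2)x - 647/2
(θ + ∇ + E_{2}) Δ f = -(75/2)x^4 - 150x^3 - 315x^2 - 510x - 647/2
θ (θ + ∇ + E_{2}) Δ f = -150x^4 - 450x^3 - 630x^2 - 510x
∇ (θ + ∇ + E_{2}) Δ f = -150x^3 - 225x^2 - 330x - 615/2
E_{2} (θ + ∇ + E_{2}) Δ f = -(75/2)x^4 - 450x^3 - 2115x^2 - 4770x - 8807/2
(θ + ∇ + E_{2}) (θ + ∇ + E_{2}) Δ f = -(375/2)x^4 - 1050x^3 - 2970x^2 - 5610x - 4711


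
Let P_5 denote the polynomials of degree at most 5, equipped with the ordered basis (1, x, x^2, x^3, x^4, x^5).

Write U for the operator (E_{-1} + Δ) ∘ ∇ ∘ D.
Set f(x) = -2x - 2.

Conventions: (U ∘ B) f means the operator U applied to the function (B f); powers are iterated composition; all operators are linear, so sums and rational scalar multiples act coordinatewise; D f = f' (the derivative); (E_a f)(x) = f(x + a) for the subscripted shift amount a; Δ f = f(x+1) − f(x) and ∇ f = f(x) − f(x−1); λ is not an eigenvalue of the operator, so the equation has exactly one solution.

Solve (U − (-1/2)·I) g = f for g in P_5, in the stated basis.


write g with unknown coordinates in the stated basis and equate coefficients in (U − (-1/2)·I) g = f
solving from the highest basis element down gives g = -4x - 4
check: U g = 0
so U g − (-1/2)·g = -2x - 2 = f ✓

g(x) = -4x - 4


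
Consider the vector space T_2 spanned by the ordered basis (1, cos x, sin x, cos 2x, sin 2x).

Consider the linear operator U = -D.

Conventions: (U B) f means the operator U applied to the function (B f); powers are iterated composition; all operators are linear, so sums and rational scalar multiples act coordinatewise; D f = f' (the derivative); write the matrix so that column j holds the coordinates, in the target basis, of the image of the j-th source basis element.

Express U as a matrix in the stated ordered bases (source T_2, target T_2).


image of 1: 0
image of cos x: sin x
image of sin x: -cos x
image of cos 2x: 2sin 2x
image of sin 2x: -2cos 2x
each image's coordinates form column j of the matrix

the matrix is [[0, 0, 0, 0, 0]; [0, 0, -1, 0, 0]; [0, 1, 0, 0, 0]; [0, 0, 0, 0, -2]; [0, 0, 0, 2, 0]] (rows listed top to bottom)


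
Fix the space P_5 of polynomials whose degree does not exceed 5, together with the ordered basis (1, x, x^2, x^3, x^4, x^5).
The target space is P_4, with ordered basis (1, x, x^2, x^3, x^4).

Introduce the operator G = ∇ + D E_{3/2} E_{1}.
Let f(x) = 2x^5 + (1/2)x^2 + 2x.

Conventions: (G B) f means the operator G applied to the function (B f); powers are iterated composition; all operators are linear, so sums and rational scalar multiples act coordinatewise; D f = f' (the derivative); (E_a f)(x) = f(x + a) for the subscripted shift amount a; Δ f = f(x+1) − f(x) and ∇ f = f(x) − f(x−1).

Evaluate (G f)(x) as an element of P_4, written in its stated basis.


∇ f = 10x^4 - 20x^3 + 20x^2 - 9x + 7/2
E_{1} f = 2x^5 + 10x^4 + 20x^3 + (41/2)x^2 + 13x + 9/2
E_{3/2} E_{1} f = 2x^5 + 25x^4 + 125x^3 + 313x^2 + (3161/8)x + 3255/16
D E_{3/2} E_{1} f = 10x^4 + 100x^3 + 375x^2 + 626x + 3161/8
(∇ + D E_{3/2} E_{1}) f = 20x^4 + 80x^3 + 395x^2 + 617x + 3189/8

g(x) = 20x^4 + 80x^3 + 395x^2 + 617x + 3189/8


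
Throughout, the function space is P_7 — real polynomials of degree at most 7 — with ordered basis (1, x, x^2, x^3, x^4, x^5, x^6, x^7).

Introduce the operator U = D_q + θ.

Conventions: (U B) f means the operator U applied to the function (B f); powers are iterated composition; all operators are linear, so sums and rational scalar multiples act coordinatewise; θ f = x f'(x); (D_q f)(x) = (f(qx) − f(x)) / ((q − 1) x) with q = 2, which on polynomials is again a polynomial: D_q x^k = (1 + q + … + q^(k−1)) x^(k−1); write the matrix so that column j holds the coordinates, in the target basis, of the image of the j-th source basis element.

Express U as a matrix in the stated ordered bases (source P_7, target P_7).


image of 1: 0
image of x: x + 1
image of x^2: 2x^2 + 3x
image of x^3: 3x^3 + 7x^2
image of x^4: 4x^4 + 15x^3
image of x^5: 5x^5 + 31x^4
image of x^6: 6x^6 + 63x^5
image of x^7: 7x^7 + 127x^6
each image's coordinates form column j of the matrix

the matrix is [[0, 1, 0, 0, 0, 0, 0, 0]; [0, 1, 3, 0, 0, 0, 0, 0]; [0, 0, 2, 7, 0, 0, 0, 0]; [0, 0, 0, 3, 15, 0, 0, 0]; [0, 0, 0, 0, 4, 31, 0, 0]; [0, 0, 0, 0, 0, 5, 63, 0]; [0, 0, 0, 0, 0, 0, 6, 127]; [0, 0, 0, 0, 0, 0, 0, 7]] (rows listed top to bottom)


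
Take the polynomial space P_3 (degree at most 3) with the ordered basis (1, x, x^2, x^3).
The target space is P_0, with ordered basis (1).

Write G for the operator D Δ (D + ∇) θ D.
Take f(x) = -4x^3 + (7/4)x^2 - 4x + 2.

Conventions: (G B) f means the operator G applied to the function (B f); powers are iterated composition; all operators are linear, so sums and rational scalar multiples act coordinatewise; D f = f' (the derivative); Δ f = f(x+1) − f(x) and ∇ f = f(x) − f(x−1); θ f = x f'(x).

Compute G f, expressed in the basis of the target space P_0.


D f = -12x^2 + (7/2)x - 4
θ D f = -24x^2 + (7/2)x
D θ D f = -48x + 7/2
∇ θ D f = -48x + 55/2
(D + ∇) θ D f = -96x + 31
Δ ((D + ∇) θ D) f = -96
D Δ ((D + ∇) θ D) f = 0

the result is g(x) = 0


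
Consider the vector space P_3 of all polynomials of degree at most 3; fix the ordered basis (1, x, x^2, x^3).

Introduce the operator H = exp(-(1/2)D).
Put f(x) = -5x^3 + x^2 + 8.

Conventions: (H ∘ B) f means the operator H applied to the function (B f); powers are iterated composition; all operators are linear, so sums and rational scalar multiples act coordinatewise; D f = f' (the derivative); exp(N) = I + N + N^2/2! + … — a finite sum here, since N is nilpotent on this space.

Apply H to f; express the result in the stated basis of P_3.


order-1 term: (15/2)x^2 - x
order-2 term: -(15/4)x + 1/4
order-3 term: 5/8
the series for exp(-(1/2)D) f terminates at order 3
exp(-(1/2)D) f = -5x^3 + (17/2)x^2 - (19/4)x + 71/8

the image equals g(x) = -5x^3 + (17/2)x^2 - (19/4)x + 71/8


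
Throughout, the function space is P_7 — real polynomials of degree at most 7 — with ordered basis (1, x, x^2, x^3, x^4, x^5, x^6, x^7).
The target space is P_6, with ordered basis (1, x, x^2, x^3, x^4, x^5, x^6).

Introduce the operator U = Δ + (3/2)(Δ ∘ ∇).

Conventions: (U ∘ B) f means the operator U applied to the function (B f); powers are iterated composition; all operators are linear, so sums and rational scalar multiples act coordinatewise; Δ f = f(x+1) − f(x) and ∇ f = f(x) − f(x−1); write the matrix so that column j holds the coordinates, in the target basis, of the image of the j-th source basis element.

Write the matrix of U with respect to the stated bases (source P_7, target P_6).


image of 1: 0
image of x: 1
image of x^2: 2x + 4
image of x^3: 3x^2 + 12x + 1
image of x^4: 4x^3 + 24x^2 + 4x + 4
image of x^5: 5x^4 + 40x^3 + 10x^2 + 20x + 1
image of x^6: 6x^5 + 60x^4 + 20x^3 + 60x^2 + 6x + 4
image of x^7: 7x^6 + 84x^5 + 35x^4 + 140x^3 + 21x^2 + 28x + 1
each image's coordinates form column j of the matrix

the matrix is [[0, 1, 4, 1, 4, 1, 4, 1]; [0, 0, 2, 12, 4, 20, 6, 28]; [0, 0, 0, 3, 24, 10, 60, 21]; [0, 0, 0, 0, 4, 40, 20, 140]; [0, 0, 0, 0, 0, 5, 60, 35]; [0, 0, 0, 0, 0, 0, 6, 84]; [0, 0, 0, 0, 0, 0, 0, 7]] (rows listed top to bottom)


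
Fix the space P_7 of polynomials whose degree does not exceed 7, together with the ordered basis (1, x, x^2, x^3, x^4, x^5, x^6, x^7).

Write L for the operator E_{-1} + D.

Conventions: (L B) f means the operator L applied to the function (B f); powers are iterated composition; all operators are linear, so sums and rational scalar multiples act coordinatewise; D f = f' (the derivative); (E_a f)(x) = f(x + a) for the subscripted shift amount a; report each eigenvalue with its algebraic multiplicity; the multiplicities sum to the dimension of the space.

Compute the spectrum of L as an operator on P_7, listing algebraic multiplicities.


λ = 1 (multiplicity 8)

image of 1: 1
image of x: x
image of x^2: x^2 + 1
image of x^3: x^3 + 3x - 1
image of x^4: x^4 + 6x^2 - 4x + 1
image of x^5: x^5 + 10x^3 - 10x^2 + 5x - 1
image of x^6: x^6 + 15x^4 - 20x^3 + 15x^2 - 6x + 1
image of x^7: x^7 + 21x^5 - 35x^4 + 35x^3 - 21x^2 + 7x - 1
the matrix is upper triangular; its diagonal is (1, 1, 1, 1, 1, 1, 1, 1)
for a triangular matrix the eigenvalues are the diagonal entries, with algebraic multiplicity their repetition count


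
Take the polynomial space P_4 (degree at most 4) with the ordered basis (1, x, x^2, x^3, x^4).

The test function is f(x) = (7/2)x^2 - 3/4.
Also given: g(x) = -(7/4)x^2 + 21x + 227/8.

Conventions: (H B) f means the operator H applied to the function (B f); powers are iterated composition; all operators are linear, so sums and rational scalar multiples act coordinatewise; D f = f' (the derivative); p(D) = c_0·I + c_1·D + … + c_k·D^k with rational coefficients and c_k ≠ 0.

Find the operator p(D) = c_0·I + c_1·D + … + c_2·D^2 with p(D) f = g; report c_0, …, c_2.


D^0 f = (7/2)x^2 - 3/4
D^1 f = 7x
D^2 f = 7
matching coefficients of g against c_0 f + c_1 Df + … from the top degree down determines the c_i
solution: c_0 = -1/2, c_1 = 3, c_2 = 4

c_0 = -1/2, c_1 = 3, c_2 = 4


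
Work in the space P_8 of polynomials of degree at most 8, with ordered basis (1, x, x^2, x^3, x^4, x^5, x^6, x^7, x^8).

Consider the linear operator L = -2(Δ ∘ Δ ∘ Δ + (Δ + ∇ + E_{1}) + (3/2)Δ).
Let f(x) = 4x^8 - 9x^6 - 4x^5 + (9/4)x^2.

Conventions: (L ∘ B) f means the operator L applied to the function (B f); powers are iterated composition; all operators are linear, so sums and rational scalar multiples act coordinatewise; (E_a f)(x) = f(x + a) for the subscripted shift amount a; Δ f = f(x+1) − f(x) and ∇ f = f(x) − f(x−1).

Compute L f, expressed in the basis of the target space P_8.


Δ f = 32x^7 + 112x^6 + 170x^5 + 125x^4 + 4x^3 - 63x^2 - (75/2)x - 27/4
Δ Δ f = 224x^6 + 1344x^5 + 3650x^4 + 5560x^3 + 4814x^2 + 2132x + 685/2
Δ Δ Δ f = 1344x^5 + 10080x^4 + 32520x^3 + 55380x^2 + 48972x + 17724
Δ f = 32x^7 + 112x^6 + 170x^5 + 125x^4 + 4x^3 - 63x^2 - (75/2)x - 27/4
∇ f = 32x^7 - 112x^6 + 170x^5 - 165x^4 + 84x^3 - 17x^2 + (5/2)x - 5/4
E_{1} f = 4x^8 + 32x^7 + 103x^6 + 166x^5 + 125x^4 + 4x^3 - (243/4)x^2 - (75/2)x - 27/4
(Δ + ∇ + E_{1}) f = 4x^8 + 96x^7 + 103x^6 + 506x^5 + 85x^4 + 92x^3 - (563/4)x^2 - (145/2)x - 59/4
Δ f = 32x^7 + 112x^6 + 170x^5 + 125x^4 + 4x^3 - 63x^2 - (75/2)x - 27/4
((3/2)Δ) f = 48x^7 + 168x^6 + 255x^5 + (375/2)x^4 + 6x^3 - (189/2)x^2 - (225/4)x - 81/8
(Δ ∘ Δ ∘ Δ + (Δ + ∇ + E_{1}) + (3/2)Δ) f = 4x^8 + 144x^7 + 271x^6 + 2105x^5 + (20705/2)x^4 + 32618x^3 + (220579/4)x^2 + (195373/4)x + 141593/8
(-2(Δ ∘ Δ ∘ Δ + (Δ + ∇ + E_{1}) + (3/2)Δ)) f = -8x^8 - 288x^7 - 542x^6 - 4210x^5 - 20705x^4 - 65236x^3 - (220579/2)x^2 - (195373/2)x - 141593/4

the result is g(x) = -8x^8 - 288x^7 - 542x^6 - 4210x^5 - 20705x^4 - 65236x^3 - (220579/2)x^2 - (195373/2)x - 141593/4


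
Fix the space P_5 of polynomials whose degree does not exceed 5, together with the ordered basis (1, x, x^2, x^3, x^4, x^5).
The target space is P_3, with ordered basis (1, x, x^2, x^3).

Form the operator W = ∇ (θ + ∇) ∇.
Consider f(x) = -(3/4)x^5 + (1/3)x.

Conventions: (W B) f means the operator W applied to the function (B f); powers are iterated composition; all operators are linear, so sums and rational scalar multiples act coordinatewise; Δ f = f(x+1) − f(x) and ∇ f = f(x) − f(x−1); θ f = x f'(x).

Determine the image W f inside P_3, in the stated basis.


∇ f = -(15/4)x^4 + (15/2)x^3 - (15/2)x^2 + (15/4)x - 5/12
θ ∇ f = -15x^4 + (45/2)x^3 - 15x^2 + (15/4)x
∇ ∇ f = -15x^3 + 45x^2 - (105/2)x + 45/2
(θ + ∇) ∇ f = -15x^4 + (15/2)x^3 + 30x^2 - (195/4)x + 45/2
∇ (θ + ∇) ∇ f = -60x^3 + (225/2)x^2 - (45/2)x - 225/4

the image equals g(x) = -60x^3 + (225/2)x^2 - (45/2)x - 225/4


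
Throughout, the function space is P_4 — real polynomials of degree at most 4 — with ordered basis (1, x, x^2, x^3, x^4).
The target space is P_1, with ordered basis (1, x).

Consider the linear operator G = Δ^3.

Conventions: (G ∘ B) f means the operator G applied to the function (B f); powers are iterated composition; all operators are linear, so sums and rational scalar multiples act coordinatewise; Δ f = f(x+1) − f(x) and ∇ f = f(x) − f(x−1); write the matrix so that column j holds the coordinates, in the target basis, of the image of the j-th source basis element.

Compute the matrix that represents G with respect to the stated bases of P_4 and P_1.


the matrix is [[0, 0, 0, 6, 36]; [0, 0, 0, 0, 24]] (rows listed top to bottom)

image of 1: 0
image of x: 0
image of x^2: 0
image of x^3: 6
image of x^4: 24x + 36
each image's coordinates form column j of the matrix


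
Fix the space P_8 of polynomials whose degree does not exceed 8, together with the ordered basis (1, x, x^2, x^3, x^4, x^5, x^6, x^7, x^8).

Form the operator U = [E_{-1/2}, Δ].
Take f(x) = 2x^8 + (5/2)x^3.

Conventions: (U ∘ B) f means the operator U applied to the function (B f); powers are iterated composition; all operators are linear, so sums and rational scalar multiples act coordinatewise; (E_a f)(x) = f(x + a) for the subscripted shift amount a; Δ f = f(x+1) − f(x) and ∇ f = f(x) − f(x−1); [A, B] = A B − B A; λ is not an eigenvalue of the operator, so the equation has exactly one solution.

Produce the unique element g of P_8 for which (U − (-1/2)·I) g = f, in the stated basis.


g(x) = 4x^8 + 5x^3

write g with unknown coordinates in the stated basis and equate coefficients in (U − (-1/2)·I) g = f
solving from the highest basis element down gives g = 4x^8 + 5x^3
check: U g = 0
so U g − (-1/2)·g = 2x^8 + (5/2)x^3 = f ✓


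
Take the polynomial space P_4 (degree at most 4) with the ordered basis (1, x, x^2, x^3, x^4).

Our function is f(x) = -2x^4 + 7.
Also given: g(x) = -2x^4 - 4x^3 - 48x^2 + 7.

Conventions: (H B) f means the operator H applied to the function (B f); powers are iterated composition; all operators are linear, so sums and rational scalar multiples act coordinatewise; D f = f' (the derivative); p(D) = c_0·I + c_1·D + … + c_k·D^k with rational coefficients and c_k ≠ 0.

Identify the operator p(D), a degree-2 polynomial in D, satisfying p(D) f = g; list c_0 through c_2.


D^0 f = -2x^4 + 7
D^1 f = -8x^3
D^2 f = -24x^2
matching coefficients of g against c_0 f + c_1 Df + … from the top degree down determines the c_i
solution: c_0 = 1, c_1 = 1/2, c_2 = 2

c_0 = 1, c_1 = 1/2, c_2 = 2


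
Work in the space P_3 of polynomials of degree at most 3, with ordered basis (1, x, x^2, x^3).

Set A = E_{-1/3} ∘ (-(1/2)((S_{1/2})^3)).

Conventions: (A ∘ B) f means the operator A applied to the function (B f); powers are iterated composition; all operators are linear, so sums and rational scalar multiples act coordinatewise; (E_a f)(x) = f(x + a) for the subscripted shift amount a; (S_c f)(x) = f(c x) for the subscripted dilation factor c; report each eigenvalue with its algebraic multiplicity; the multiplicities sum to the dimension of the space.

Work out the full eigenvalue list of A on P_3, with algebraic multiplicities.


image of 1: -1/2
image of x: -(1/16)x + 1/48
image of x^2: -(1/128)x^2 + (1/192)x - 1/1152
image of x^3: -(1/1024)x^3 + (1/1024)x^2 - (1/3072)x + 1/27648
the matrix is upper triangular; its diagonal is (-1/2, -1/16, -1/128, -1/1024)
for a triangular matrix the eigenvalues are the diagonal entries, with algebraic multiplicity their repetition count

λ = -1/2 (multiplicity 1), λ = -1/16 (multiplicity 1), λ = -1/128 (multiplicity 1), λ = -1/1024 (multiplicity 1)


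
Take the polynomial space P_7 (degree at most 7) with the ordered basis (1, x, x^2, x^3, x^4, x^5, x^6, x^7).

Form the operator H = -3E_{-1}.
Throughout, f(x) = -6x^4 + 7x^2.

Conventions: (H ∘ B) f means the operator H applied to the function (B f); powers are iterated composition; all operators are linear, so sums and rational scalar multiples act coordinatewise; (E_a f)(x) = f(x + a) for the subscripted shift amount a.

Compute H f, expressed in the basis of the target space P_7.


the image equals g(x) = 18x^4 - 72x^3 + 87x^2 - 30x - 3

E_{-1} f = -6x^4 + 24x^3 - 29x^2 + 10x + 1
(-3E_{-1}) f = 18x^4 - 72x^3 + 87x^2 - 30x - 3


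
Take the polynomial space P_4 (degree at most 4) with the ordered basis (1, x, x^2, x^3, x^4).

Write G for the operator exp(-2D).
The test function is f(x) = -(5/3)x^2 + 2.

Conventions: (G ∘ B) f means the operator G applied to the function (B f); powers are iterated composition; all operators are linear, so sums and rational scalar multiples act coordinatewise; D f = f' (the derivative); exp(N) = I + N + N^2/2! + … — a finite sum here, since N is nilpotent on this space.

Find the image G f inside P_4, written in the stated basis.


the image equals g(x) = -(5/3)x^2 + (20/3)x - 14/3

order-1 term: (20/3)x
order-2 term: -20/3
the series for exp(-2D) f terminates at order 2
exp(-2D) f = -(5/3)x^2 + (20/3)x - 14/3


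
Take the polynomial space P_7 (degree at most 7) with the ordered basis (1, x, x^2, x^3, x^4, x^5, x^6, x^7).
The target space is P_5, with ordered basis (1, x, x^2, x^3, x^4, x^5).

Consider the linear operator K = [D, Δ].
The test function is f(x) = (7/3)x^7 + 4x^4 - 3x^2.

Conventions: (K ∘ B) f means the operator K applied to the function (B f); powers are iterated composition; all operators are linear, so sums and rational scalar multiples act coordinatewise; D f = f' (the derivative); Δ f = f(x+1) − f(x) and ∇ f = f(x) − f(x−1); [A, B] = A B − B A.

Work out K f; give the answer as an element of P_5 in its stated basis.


g(x) = 0

Δ f = (49/3)x^6 + 49x^5 + (245/3)x^4 + (293/3)x^3 + 73x^2 + (79/3)x + 10/3
D Δ f = 98x^5 + 245x^4 + (980/3)x^3 + 293x^2 + 146x + 79/3
D f = (49/3)x^6 + 16x^3 - 6x
Δ D f = 98x^5 + 245x^4 + (980/3)x^3 + 293x^2 + 146x + 79/3
[D, Δ] f = 0


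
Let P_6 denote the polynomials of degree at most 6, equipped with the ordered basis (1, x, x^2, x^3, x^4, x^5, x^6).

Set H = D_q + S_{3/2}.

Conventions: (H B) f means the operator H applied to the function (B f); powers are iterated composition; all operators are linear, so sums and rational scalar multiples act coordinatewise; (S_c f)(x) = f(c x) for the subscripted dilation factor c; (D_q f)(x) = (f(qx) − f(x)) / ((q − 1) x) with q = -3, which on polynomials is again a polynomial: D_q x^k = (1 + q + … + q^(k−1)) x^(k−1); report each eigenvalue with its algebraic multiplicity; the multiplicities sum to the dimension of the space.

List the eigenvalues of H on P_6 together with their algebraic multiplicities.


image of 1: 1
image of x: (3/2)x + 1
image of x^2: (9/4)x^2 - 2x
image of x^3: (27/8)x^3 + 7x^2
image of x^4: (81/16)x^4 - 20x^3
image of x^5: (243/32)x^5 + 61x^4
image of x^6: (729/64)x^6 - 182x^5
the matrix is upper triangular; its diagonal is (1, 3/2, 9/4, 27/8, 81/16, 243/32, 729/64)
for a triangular matrix the eigenvalues are the diagonal entries, with algebraic multiplicity their repetition count

λ = 1 (multiplicity 1), λ = 3/2 (multiplicity 1), λ = 9/4 (multiplicity 1), λ = 27/8 (multiplicity 1), λ = 81/16 (multiplicity 1), λ = 243/32 (multiplicity 1), λ = 729/64 (multiplicity 1)


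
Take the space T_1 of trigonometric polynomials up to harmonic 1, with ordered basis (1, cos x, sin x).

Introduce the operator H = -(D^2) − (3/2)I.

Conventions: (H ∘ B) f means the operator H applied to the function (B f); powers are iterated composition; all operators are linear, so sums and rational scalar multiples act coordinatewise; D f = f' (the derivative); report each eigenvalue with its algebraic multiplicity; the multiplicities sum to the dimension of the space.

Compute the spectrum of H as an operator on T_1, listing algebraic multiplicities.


λ = -3/2 (multiplicity 1), λ = -1/2 (multiplicity 2)

image of 1: -3/2
image of cos x: -(1/2)cos x
image of sin x: -(1/2)sin x
the matrix is diagonal; its diagonal is (-3/2, -1/2, -1/2)
for a triangular matrix the eigenvalues are the diagonal entries, with algebraic multiplicity their repetition count


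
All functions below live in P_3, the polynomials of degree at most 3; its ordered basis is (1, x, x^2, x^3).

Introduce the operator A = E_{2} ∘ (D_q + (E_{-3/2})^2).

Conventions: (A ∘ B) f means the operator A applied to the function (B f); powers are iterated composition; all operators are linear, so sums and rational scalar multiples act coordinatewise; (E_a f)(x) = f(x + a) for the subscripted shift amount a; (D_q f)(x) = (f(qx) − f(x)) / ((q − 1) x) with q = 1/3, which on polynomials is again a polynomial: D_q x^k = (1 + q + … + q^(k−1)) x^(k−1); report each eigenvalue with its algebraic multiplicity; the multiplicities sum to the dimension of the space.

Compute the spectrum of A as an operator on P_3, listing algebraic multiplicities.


image of 1: 1
image of x: x
image of x^2: x^2 - (2/3)x + 11/3
image of x^3: x^3 - (14/9)x^2 + (79/9)x + 43/9
the matrix is upper triangular; its diagonal is (1, 1, 1, 1)
for a triangular matrix the eigenvalues are the diagonal entries, with algebraic multiplicity their repetition count

λ = 1 (multiplicity 4)


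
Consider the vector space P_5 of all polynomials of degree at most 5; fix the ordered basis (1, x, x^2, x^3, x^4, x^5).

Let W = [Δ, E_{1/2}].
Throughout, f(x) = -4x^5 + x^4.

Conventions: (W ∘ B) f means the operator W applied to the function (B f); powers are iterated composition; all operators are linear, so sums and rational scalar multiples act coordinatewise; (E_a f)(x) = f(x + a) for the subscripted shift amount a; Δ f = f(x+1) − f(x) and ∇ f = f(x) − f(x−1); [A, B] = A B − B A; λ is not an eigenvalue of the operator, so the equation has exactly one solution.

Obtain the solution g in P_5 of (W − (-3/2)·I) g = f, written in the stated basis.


write g with unknown coordinates in the stated basis and equate coefficients in (W − (-3/2)·I) g = f
solving from the highest basis element down gives g = -(8/3)x^5 + (2/3)x^4
check: W g = 0
so W g − (-3/2)·g = -4x^5 + x^4 = f ✓

g(x) = -(8/3)x^5 + (2/3)x^4


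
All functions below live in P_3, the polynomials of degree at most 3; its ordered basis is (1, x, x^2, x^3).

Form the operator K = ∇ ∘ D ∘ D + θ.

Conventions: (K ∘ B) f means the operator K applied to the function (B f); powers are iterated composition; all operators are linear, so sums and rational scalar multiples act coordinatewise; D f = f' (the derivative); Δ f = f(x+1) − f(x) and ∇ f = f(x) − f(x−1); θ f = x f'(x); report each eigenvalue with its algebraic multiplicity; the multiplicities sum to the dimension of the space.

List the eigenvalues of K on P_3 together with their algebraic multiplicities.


λ = 0 (multiplicity 1), λ = 1 (multiplicity 1), λ = 2 (multiplicity 1), λ = 3 (multiplicity 1)

image of 1: 0
image of x: x
image of x^2: 2x^2
image of x^3: 3x^3 + 6
the matrix is upper triangular; its diagonal is (0, 1, 2, 3)
for a triangular matrix the eigenvalues are the diagonal entries, with algebraic multiplicity their repetition count


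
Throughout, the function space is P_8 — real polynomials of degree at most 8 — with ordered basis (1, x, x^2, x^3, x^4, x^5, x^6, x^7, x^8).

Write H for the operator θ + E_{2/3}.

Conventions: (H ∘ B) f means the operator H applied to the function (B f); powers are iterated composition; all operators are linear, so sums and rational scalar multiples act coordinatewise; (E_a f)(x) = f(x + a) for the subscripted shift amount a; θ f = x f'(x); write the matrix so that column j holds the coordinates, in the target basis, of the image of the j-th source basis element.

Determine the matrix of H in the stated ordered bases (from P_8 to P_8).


the matrix is [[1, 2/3, 4/9, 8/27, 16/81, 32/243, 64/729, 128/2187, 256/6561]; [0, 2, 4/3, 4/3, 32/27, 80/81, 64/81, 448/729, 1024/2187]; [0, 0, 3, 2, 8/3, 80/27, 80/27, 224/81, 1792/729]; [0, 0, 0, 4, 8/3, 40/9, 160/27, 560/81, 1792/243]; [0, 0, 0, 0, 5, 10/3, 20/3, 280/27, 1120/81]; [0, 0, 0, 0, 0, 6, 4, 28/3, 448/27]; [0, 0, 0, 0, 0, 0, 7, 14/3, 112/9]; [0, 0, 0, 0, 0, 0, 0, 8, 16/3]; [0, 0, 0, 0, 0, 0, 0, 0, 9]] (rows listed top to bottom)

image of 1: 1
image of x: 2x + 2/3
image of x^2: 3x^2 + (4/3)x + 4/9
image of x^3: 4x^3 + 2x^2 + (4/3)x + 8/27
image of x^4: 5x^4 + (8/3)x^3 + (8/3)x^2 + (32/27)x + 16/81
image of x^5: 6x^5 + (10/3)x^4 + (40/9)x^3 + (80/27)x^2 + (80/81)x + 32/243
image of x^6: 7x^6 + 4x^5 + (20/3)x^4 + (160/27)x^3 + (80/27)x^2 + (64/81)x + 64/729
image of x^7: 8x^7 + (14/3)x^6 + (28/3)x^5 + (280/27)x^4 + (560/81)x^3 + (224/81)x^2 + (448/729)x + 128/2187
image of x^8: 9x^8 + (16/3)x^7 + (112/9)x^6 + (448/27)x^5 + (1120/81)x^4 + (1792/243)x^3 + (1792/729)x^2 + (1024/2187)x + 256/6561
each image's coordinates form column j of the matrix


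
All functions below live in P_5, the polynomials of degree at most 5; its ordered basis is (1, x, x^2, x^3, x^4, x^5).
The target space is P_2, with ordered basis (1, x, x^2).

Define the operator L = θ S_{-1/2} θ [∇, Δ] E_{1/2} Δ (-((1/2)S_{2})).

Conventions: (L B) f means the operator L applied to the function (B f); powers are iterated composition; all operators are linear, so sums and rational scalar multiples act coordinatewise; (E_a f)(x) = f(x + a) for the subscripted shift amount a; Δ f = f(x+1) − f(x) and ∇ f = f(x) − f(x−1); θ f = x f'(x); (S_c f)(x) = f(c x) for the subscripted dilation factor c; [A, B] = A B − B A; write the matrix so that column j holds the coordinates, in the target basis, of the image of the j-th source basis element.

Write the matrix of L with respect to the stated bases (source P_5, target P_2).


the matrix is [[0, 0, 0, 0, 0, 0]; [0, 0, 0, 0, 0, 0]; [0, 0, 0, 0, 0, 0]] (rows listed top to bottom)

image of 1: 0
image of x: 0
image of x^2: 0
image of x^3: 0
image of x^4: 0
image of x^5: 0
each image's coordinates form column j of the matrix


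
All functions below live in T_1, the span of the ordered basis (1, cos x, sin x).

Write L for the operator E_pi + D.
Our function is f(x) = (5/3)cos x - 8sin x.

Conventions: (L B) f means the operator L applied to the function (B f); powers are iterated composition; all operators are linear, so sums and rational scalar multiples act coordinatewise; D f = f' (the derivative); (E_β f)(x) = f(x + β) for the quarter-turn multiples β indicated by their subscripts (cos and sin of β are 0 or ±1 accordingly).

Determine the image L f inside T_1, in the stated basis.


E_pi f = -(5/3)cos x + 8sin x
D f = -8cos x - (5/3)sin x
(E_pi + D) f = -(29/3)cos x + (19/3)sin x

the image equals g(x) = -(29/3)cos x + (19/3)sin x


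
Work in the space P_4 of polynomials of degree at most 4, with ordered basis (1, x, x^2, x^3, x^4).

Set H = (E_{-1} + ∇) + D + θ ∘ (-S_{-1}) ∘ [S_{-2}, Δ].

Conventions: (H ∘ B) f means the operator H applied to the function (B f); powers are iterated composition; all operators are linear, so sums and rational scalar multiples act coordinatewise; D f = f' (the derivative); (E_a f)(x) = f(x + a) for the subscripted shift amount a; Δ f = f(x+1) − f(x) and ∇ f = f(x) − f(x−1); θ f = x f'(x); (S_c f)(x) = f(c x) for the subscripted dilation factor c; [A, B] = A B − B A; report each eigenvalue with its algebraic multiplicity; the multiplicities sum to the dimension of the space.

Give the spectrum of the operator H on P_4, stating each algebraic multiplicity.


image of 1: 1
image of x: x + 1
image of x^2: x^2 - 10x
image of x^3: x^3 - 69x^2 + 18x
image of x^4: x^4 - 284x^3 + 144x^2 - 72x
the matrix is upper triangular; its diagonal is (1, 1, 1, 1, 1)
for a triangular matrix the eigenvalues are the diagonal entries, with algebraic multiplicity their repetition count

λ = 1 (multiplicity 5)


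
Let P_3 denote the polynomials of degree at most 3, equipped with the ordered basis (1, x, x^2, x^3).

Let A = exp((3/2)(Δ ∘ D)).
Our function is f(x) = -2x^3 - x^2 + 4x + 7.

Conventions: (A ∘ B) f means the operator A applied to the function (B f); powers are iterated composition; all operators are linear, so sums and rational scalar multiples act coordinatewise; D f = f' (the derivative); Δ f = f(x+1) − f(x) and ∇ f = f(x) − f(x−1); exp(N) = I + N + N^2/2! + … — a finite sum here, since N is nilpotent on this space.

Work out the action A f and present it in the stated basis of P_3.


g(x) = -2x^3 - x^2 - 14x - 5

order-1 term: -18x - 12
the series for exp((3/2)(Δ ∘ D)) f terminates at order 1
exp((3/2)(Δ ∘ D)) f = -2x^3 - x^2 - 14x - 5


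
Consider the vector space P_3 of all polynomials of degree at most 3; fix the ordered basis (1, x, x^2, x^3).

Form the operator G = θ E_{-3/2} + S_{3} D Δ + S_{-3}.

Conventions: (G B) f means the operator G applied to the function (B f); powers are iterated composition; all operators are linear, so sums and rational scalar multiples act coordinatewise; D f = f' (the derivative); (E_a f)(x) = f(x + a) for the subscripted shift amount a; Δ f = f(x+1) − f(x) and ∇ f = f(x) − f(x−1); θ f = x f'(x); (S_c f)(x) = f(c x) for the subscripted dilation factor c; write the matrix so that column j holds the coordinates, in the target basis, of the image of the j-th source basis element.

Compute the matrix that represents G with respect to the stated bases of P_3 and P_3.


image of 1: 1
image of x: -2x
image of x^2: 11x^2 - 3x + 2
image of x^3: -24x^3 - 9x^2 + (99/4)x + 3
each image's coordinates form column j of the matrix

the matrix is [[1, 0, 2, 3]; [0, -2, -3, 99/4]; [0, 0, 11, -9]; [0, 0, 0, -24]] (rows listed top to bottom)


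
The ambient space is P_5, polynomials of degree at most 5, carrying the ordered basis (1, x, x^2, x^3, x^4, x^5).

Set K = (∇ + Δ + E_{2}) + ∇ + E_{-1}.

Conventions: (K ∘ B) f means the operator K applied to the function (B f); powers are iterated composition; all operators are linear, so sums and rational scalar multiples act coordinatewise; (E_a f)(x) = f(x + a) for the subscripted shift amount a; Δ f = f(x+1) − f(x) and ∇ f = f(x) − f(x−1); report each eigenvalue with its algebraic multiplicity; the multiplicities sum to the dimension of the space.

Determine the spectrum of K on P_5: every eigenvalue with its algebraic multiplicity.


image of 1: 2
image of x: 2x + 4
image of x^2: 2x^2 + 8x + 4
image of x^3: 2x^3 + 12x^2 + 12x + 10
image of x^4: 2x^4 + 16x^3 + 24x^2 + 40x + 16
image of x^5: 2x^5 + 20x^4 + 40x^3 + 100x^2 + 80x + 34
the matrix is upper triangular; its diagonal is (2, 2, 2, 2, 2, 2)
for a triangular matrix the eigenvalues are the diagonal entries, with algebraic multiplicity their repetition count

λ = 2 (multiplicity 6)


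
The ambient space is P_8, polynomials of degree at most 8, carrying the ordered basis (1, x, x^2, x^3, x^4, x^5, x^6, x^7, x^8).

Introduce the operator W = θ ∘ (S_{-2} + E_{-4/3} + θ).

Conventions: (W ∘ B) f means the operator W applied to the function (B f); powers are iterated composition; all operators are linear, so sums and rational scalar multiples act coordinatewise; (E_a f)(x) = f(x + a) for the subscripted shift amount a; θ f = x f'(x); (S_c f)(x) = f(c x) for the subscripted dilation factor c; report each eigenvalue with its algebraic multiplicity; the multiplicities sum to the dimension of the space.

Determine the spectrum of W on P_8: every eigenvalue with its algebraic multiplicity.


λ = -840 (multiplicity 1), λ = -130 (multiplicity 1), λ = -12 (multiplicity 1), λ = 0 (multiplicity 2), λ = 14 (multiplicity 1), λ = 84 (multiplicity 1), λ = 426 (multiplicity 1), λ = 2120 (multiplicity 1)

image of 1: 0
image of x: 0
image of x^2: 14x^2 - (8/3)x
image of x^3: -12x^3 - 8x^2 + (16/3)x
image of x^4: 84x^4 - 16x^3 + (64/3)x^2 - (256/27)x
image of x^5: -130x^5 - (80/3)x^4 + (160/3)x^3 - (1280/27)x^2 + (1280/81)x
image of x^6: 426x^6 - 40x^5 + (320/3)x^4 - (1280/9)x^3 + (2560/27)x^2 - (2048/81)x
image of x^7: -840x^7 - 56x^6 + (560/3)x^5 - (8960/27)x^4 + (8960/27)x^3 - (14336/81)x^2 + (28672/729)x
image of x^8: 2120x^8 - (224/3)x^7 + (896/3)x^6 - (17920/27)x^5 + (71680/81)x^4 - (57344/81)x^3 + (229376/729)x^2 - (131072/2187)x
the matrix is upper triangular; its diagonal is (0, 0, 14, -12, 84, -130, 426, -840, 2120)
for a triangular matrix the eigenvalues are the diagonal entries, with algebraic multiplicity their repetition count


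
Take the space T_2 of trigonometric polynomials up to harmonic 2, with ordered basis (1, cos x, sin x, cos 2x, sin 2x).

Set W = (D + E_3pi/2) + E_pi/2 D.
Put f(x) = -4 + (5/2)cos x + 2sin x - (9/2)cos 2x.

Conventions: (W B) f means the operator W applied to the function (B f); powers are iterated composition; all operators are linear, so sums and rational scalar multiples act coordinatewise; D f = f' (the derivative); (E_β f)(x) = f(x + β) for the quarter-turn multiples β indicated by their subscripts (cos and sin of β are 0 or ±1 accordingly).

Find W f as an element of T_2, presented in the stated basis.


D f = 2cos x - (5/2)sin x + 9sin 2x
E_3pi/2 f = -4 - 2cos x + (5/2)sin x + (9/2)cos 2x
(D + E_3pi/2) f = -4 + (9/2)cos 2x + 9sin 2x
D f = 2cos x - (5/2)sin x + 9sin 2x
E_pi/2 D f = -(5/2)cos x - 2sin x - 9sin 2x
((D + E_3pi/2) + E_pi/2 D) f = -4 - (5/2)cos x - 2sin x + (9/2)cos 2x

the result is g(x) = -4 - (5/2)cos x - 2sin x + (9/2)cos 2x


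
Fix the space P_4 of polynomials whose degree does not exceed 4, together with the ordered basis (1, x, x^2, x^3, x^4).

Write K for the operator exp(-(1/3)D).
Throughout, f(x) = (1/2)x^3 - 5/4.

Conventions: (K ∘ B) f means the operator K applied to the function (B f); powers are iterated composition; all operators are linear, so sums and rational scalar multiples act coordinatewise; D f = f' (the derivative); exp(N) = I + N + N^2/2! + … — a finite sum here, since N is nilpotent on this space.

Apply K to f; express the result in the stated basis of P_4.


order-1 term: -(1/2)x^2
order-2 term: (1/6)x
order-3 term: -1/54
the series for exp(-(1/3)D) f terminates at order 3
exp(-(1/3)D) f = (1/2)x^3 - (1/2)x^2 + (1/6)x - 137/108

g(x) = (1/2)x^3 - (1/2)x^2 + (1/6)x - 137/108


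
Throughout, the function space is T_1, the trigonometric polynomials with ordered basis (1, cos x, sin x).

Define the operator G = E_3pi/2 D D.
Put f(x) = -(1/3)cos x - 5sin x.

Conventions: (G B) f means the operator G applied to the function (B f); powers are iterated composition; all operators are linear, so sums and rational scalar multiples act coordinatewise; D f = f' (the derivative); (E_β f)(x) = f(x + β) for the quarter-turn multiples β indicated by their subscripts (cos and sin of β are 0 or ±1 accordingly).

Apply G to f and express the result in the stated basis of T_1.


g(x) = -5cos x + (1/3)sin x

D f = -5cos x + (1/3)sin x
D D f = (1/3)cos x + 5sin x
E_3pi/2 D D f = -5cos x + (1/3)sin x
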